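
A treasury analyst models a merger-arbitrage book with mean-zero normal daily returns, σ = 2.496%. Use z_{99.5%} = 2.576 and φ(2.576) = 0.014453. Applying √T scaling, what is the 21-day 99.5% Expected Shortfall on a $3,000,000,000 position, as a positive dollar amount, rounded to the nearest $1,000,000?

σ_{21d} = 2.496% × √21 = 11.438%.
ES multiplier = φ(z)/(1−α) = 0.014453/0.005 = 2.891.
ES = 11.438% × 2.891 = 33.067%; on $3,000,000,000: $992,010,000.

$992,000,000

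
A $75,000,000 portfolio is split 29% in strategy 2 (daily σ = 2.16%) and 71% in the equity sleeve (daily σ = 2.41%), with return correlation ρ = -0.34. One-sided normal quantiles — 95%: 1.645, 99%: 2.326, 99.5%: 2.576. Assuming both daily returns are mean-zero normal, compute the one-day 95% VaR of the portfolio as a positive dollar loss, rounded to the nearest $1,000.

$1,986,000

σ_p² = 0.29²·2.16² + 0.71²·2.41² + 2·-0.34·0.29·0.71·2.16·2.41 = 2.5914 (%²).
σ_p = √2.5914 = 1.610%.
VaR = 1.645 × 1.610% = 2.648%; on $75,000,000 that is $1,986,000.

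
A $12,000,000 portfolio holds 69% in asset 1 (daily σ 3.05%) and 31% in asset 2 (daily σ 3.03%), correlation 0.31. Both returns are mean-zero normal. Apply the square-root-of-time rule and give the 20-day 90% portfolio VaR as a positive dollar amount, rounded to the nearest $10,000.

σ_p = √(0.69²·3.05² + 0.31²·3.03² + 2·0.31·0.69·0.31·3.05·3.03) = 2.557%.
σ_{20d} = 2.557% × √20 = 11.435%.
z(90%) = 1.282.
VaR = 1.282 × 11.435% = 14.660%; on $12,000,000 that is $1,759,200.

$1,760,000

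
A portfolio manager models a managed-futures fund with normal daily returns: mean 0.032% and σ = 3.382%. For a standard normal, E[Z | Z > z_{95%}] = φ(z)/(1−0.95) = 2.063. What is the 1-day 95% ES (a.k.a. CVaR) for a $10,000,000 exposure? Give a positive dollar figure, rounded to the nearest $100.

$694,500

ES = −(0.032%) + 3.382% × 2.063 = 6.945%.
On $10,000,000: 0.06945 × $10,000,000 = $694,500.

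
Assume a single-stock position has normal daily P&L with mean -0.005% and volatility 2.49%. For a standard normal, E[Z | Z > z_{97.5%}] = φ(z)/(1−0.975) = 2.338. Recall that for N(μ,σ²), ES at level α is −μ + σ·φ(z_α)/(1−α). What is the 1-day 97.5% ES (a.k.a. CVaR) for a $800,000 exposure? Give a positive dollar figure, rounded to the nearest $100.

ES = −(-0.005%) + 2.49% × 2.338 = 5.827%.
On $800,000: 0.05827 × $800,000 = $46,616.

$46,600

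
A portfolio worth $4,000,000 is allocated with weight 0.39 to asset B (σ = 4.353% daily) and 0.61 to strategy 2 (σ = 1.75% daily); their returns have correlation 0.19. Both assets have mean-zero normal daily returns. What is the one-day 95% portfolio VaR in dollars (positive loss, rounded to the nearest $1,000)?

σ_p² = 0.39²·4.353² + 0.61²·1.75² + 2·0.19·0.39·0.61·4.353·1.75 = 4.7103 (%²).
σ_p = √4.7103 = 2.170%.
At 95%, z = 1.645.
VaR = 1.645 × 2.170% = 3.570%; on $4,000,000 that is $142,800.

$143,000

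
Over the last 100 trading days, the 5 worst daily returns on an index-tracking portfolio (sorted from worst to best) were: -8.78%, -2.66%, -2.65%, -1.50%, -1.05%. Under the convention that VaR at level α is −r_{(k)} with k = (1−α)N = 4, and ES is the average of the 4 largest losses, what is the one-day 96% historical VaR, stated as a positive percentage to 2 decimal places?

k = 4; the 4th lowest return is -1.50%, so VaR = 1.50%.

1.50%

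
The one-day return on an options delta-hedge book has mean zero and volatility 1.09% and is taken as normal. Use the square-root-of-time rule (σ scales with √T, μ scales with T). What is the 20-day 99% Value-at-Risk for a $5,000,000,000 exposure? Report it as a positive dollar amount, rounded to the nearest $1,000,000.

$567,000,000

At 99%, z = 2.326.
σ_{20d} = 1.09% × √20 = 4.875%.
VaR = 2.326 × 4.875% = 11.339%.
On $5,000,000,000: 0.11339 × $5,000,000,000 = $566,950,000.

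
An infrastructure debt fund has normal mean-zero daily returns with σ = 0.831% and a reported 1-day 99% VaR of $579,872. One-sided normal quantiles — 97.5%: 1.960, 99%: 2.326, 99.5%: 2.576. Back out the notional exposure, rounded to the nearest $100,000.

VaR as a fraction of value: z·σ = 2.326 × 0.831% = 1.93291%.
Position = $579,872 / 0.0193291 = $30,000,010.

$30,000,000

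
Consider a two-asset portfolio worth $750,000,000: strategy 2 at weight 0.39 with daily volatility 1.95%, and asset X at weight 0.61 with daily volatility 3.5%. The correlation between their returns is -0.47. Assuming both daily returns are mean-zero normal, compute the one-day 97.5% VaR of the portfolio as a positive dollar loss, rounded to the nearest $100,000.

$27,900,000

σ_p² = 0.39²·1.95² + 0.61²·3.5² + 2·-0.47·0.39·0.61·1.95·3.5 = 3.6103 (%²).
σ_p = √3.6103 = 1.900%.
At 97.5%, z = 1.960.
VaR = 1.960 × 1.900% = 3.724%; on $750,000,000 that is $27,930,000.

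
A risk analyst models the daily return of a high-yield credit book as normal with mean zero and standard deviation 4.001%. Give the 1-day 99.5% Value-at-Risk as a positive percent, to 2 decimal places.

10.31%

At 99.5% one-sided, z = 2.576.
VaR = z·σ = 2.576 × 4.001% = 10.307%.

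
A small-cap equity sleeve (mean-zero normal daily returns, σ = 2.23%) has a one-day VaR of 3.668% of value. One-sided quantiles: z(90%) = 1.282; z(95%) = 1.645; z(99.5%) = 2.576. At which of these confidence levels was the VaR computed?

95%

Implied z = VaR/σ = 3.668 / 2.23 = 1.645.
This matches z(95%) = 1.645.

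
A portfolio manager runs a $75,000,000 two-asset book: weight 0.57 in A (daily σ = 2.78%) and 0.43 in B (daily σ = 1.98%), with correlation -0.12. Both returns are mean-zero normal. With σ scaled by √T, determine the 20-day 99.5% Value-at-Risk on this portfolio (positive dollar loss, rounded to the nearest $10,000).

σ_p = √(0.57²·2.78² + 0.43²·1.98² + 2·-0.12·0.57·0.43·2.78·1.98) = 1.706%.
σ_{20d} = 1.706% × √20 = 7.629%.
z(99.5%) = 2.576.
VaR = 2.576 × 7.629% = 19.652%; on $75,000,000 that is $14,739,000.

$14,740,000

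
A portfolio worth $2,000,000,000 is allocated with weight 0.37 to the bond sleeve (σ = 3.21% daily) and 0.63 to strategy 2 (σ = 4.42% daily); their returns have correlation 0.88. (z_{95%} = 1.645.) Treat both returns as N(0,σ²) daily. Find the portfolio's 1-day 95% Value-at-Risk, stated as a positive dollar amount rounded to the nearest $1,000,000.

σ_p² = 0.37²·3.21² + 0.63²·4.42² + 2·0.88·0.37·0.63·3.21·4.42 = 14.9854 (%²).
σ_p = √14.9854 = 3.871%.
VaR = 1.645 × 3.871% = 6.368%; on $2,000,000,000 that is $127,360,000.

$127,000,000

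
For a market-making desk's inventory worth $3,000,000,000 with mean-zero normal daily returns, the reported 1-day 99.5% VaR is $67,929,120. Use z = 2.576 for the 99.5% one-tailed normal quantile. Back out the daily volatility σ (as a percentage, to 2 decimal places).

VaR as a fraction: $67,929,120 / $3,000,000,000 = 2.264%.
σ = VaR / z = 2.264% / 2.576 = 0.879%.

0.88%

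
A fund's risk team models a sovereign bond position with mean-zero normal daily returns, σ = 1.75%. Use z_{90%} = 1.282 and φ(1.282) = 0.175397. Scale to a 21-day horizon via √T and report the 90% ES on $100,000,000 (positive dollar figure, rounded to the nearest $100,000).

σ_{21d} = 1.75% × √21 = 8.020%.
ES multiplier = φ(z)/(1−α) = 0.175397/0.1 = 1.754.
ES = 8.020% × 1.754 = 14.067%; on $100,000,000: $14,067,000.

$14,100,000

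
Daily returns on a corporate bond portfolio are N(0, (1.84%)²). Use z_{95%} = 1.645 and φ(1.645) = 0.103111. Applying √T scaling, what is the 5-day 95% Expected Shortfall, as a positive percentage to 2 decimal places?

σ_{5d} = 1.84% × √5 = 4.114%.
ES multiplier = φ(z)/(1−α) = 0.103111/0.05 = 2.062.
ES = 4.114% × 2.062 = 8.483%.

8.48%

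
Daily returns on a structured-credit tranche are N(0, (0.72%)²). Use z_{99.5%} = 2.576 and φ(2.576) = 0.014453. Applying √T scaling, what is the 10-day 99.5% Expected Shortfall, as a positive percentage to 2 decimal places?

σ_{10d} = 0.72% × √10 = 2.277%.
ES multiplier = φ(z)/(1−α) = 0.014453/0.005 = 2.891.
ES = 2.277% × 2.891 = 6.583%.

6.58%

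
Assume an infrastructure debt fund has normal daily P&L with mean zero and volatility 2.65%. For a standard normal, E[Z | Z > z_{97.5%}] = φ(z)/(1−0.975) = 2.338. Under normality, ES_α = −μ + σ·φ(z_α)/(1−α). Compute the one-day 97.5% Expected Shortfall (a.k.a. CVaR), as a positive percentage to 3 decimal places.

ES = 2.65% × 2.338 = 6.196%.

6.196%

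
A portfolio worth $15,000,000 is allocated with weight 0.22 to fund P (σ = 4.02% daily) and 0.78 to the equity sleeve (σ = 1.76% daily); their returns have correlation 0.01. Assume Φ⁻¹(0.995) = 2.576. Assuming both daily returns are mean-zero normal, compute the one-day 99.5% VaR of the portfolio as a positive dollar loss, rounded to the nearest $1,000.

$634,000

σ_p² = 0.22²·4.02² + 0.78²·1.76² + 2·0.01·0.22·0.78·4.02·1.76 = 2.6910 (%²).
σ_p = √2.6910 = 1.640%.
VaR = 2.576 × 1.640% = 4.225%; on $15,000,000 that is $633,750.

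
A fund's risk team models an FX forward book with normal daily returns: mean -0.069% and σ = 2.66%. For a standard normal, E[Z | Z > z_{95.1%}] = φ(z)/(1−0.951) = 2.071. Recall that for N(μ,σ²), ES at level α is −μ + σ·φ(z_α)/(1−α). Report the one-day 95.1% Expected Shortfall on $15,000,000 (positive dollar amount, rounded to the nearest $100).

$836,700

ES = −(-0.069%) + 2.66% × 2.071 = 5.578%.
On $15,000,000: 0.05578 × $15,000,000 = $836,700.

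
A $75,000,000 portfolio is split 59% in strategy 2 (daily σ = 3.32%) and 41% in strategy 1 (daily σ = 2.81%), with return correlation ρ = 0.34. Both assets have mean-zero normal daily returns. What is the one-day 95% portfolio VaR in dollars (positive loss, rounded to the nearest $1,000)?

σ_p² = 0.59²·3.32² + 0.41²·2.81² + 2·0.34·0.59·0.41·3.32·2.81 = 6.6988 (%²).
σ_p = √6.6988 = 2.588%.
At 95%, z = 1.645.
VaR = 1.645 × 2.588% = 4.257%; on $75,000,000 that is $3,192,750.

$3,193,000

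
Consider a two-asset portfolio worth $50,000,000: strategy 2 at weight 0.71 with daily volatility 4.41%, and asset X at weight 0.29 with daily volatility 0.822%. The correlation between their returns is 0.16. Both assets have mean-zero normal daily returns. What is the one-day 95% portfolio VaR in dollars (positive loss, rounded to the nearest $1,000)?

$2,614,000

σ_p² = 0.71²·4.41² + 0.29²·0.822² + 2·0.16·0.71·0.29·4.41·0.822 = 10.0995 (%²).
σ_p = √10.0995 = 3.178%.
At 95%, z = 1.645.
VaR = 1.645 × 3.178% = 5.228%; on $50,000,000 that is $2,614,000.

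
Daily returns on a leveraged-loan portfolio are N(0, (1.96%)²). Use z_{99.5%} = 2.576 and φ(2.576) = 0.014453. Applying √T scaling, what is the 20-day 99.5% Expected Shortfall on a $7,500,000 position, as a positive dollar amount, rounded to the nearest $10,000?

$1,900,000

σ_{20d} = 1.96% × √20 = 8.765%.
ES multiplier = φ(z)/(1−α) = 0.014453/0.005 = 2.891.
ES = 8.765% × 2.891 = 25.340%; on $7,500,000: $1,900,500.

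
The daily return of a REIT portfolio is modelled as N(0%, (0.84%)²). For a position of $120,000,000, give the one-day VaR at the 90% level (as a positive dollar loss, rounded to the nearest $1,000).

At 90% one-sided, z = 1.282.
VaR = z·σ = 1.282 × 0.84% = 1.077%.
On $120,000,000: 0.01077 × $120,000,000 = $1,292,400.

$1,292,000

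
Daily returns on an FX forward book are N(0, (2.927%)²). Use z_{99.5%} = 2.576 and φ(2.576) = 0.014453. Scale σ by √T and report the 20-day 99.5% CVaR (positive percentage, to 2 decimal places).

37.84%

σ_{20d} = 2.927% × √20 = 13.090%.
ES multiplier = φ(z)/(1−α) = 0.014453/0.005 = 2.891.
ES = 13.090% × 2.891 = 37.843%.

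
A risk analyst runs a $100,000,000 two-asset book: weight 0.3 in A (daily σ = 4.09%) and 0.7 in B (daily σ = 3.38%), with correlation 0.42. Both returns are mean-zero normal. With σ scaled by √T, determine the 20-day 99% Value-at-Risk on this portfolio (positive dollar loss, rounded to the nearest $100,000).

σ_p = √(0.3²·4.09² + 0.7²·3.38² + 2·0.42·0.3·0.7·4.09·3.38) = 3.089%.
σ_{20d} = 3.089% × √20 = 13.814%.
z(99%) = 2.326.
VaR = 2.326 × 13.814% = 32.131%; on $100,000,000 that is $32,131,000.

$32,100,000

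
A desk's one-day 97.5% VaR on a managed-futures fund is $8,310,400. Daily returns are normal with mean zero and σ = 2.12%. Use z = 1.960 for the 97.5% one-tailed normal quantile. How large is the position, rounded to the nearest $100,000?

VaR as a fraction of value: z·σ = 1.960 × 2.12% = 4.1552%.
Position = $8,310,400 / 0.041552 = $200,000,000.

$200,000,000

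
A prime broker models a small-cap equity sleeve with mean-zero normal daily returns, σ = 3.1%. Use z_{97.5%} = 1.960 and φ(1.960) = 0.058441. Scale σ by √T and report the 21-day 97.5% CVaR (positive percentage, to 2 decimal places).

33.21%

σ_{21d} = 3.1% × √21 = 14.206%.
ES multiplier = φ(z)/(1−α) = 0.058441/0.025 = 2.338.
ES = 14.206% × 2.338 = 33.214%.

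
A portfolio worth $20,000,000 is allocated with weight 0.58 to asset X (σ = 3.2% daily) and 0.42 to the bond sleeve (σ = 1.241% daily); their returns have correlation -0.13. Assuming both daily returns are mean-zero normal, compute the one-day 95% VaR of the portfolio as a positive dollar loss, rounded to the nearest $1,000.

$612,000

σ_p² = 0.58²·3.2² + 0.42²·1.241² + 2·-0.13·0.58·0.42·3.2·1.241 = 3.4649 (%²).
σ_p = √3.4649 = 1.861%.
At 95%, z = 1.645.
VaR = 1.645 × 1.861% = 3.061%; on $20,000,000 that is $612,200.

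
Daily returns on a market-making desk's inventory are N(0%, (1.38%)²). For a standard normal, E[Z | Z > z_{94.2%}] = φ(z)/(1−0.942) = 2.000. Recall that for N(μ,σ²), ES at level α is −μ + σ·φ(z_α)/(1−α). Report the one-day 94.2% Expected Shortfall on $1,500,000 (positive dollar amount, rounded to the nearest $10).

ES = 1.38% × 2.000 = 2.760%.
On $1,500,000: 0.02760 × $1,500,000 = $41,400.

$41,400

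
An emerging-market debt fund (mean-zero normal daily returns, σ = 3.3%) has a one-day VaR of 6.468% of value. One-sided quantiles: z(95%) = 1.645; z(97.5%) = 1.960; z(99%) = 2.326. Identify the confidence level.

97.5%

Implied z = VaR/σ = 6.468 / 3.3 = 1.960.
This matches z(97.5%) = 1.960.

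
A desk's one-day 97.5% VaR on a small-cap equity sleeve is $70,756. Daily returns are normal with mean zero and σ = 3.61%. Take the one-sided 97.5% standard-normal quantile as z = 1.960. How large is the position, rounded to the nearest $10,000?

$1,000,000

VaR as a fraction of value: z·σ = 1.960 × 3.61% = 7.0756%.
Position = $70,756 / 0.070756 = $1,000,000.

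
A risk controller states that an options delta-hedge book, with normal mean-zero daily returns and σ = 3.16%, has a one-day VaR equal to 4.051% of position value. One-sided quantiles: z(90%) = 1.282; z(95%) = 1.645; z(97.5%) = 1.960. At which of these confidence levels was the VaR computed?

Implied z = VaR/σ = 4.051 / 3.16 = 1.282.
This matches z(90%) = 1.282.

90%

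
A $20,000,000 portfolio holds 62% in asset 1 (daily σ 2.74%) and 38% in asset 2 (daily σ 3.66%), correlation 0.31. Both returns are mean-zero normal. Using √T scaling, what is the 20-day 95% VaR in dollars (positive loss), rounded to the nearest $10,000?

σ_p = √(0.62²·2.74² + 0.38²·3.66² + 2·0.31·0.62·0.38·2.74·3.66) = 2.507%.
σ_{20d} = 2.507% × √20 = 11.212%.
z(95%) = 1.645.
VaR = 1.645 × 11.212% = 18.444%; on $20,000,000 that is $3,688,800.

$3,690,000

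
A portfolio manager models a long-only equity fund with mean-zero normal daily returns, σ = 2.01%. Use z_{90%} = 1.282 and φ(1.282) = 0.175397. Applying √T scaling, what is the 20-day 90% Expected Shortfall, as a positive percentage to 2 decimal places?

15.77%

σ_{20d} = 2.01% × √20 = 8.989%.
ES multiplier = φ(z)/(1−α) = 0.175397/0.1 = 1.754.
ES = 8.989% × 1.754 = 15.767%.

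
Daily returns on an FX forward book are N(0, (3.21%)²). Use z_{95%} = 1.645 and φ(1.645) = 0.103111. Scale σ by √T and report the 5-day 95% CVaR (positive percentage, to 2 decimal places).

σ_{5d} = 3.21% × √5 = 7.178%.
ES multiplier = φ(z)/(1−α) = 0.103111/0.05 = 2.062.
ES = 7.178% × 2.062 = 14.801%.

14.80%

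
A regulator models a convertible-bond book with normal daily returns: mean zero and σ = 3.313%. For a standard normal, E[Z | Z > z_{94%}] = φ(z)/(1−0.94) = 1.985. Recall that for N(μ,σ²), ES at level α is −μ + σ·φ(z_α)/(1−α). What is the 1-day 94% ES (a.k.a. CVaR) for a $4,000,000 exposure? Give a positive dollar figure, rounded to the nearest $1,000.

$263,000

ES = 3.313% × 1.985 = 6.576%.
On $4,000,000: 0.06576 × $4,000,000 = $263,040.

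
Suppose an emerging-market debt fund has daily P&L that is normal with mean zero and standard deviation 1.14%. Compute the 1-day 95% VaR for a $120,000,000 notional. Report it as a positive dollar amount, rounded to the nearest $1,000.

$2,250,000

At 95% one-sided, z = 1.645.
VaR = z·σ = 1.645 × 1.14% = 1.875%.
On $120,000,000: 0.01875 × $120,000,000 = $2,250,000.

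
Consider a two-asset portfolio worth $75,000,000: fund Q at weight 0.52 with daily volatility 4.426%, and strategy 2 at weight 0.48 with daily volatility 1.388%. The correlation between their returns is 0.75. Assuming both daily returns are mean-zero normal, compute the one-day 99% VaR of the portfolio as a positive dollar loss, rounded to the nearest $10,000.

$4,950,000

σ_p² = 0.52²·4.426² + 0.48²·1.388² + 2·0.75·0.52·0.48·4.426·1.388 = 8.0409 (%²).
σ_p = √8.0409 = 2.836%.
At 99%, z = 2.326.
VaR = 2.326 × 2.836% = 6.597%; on $75,000,000 that is $4,947,750.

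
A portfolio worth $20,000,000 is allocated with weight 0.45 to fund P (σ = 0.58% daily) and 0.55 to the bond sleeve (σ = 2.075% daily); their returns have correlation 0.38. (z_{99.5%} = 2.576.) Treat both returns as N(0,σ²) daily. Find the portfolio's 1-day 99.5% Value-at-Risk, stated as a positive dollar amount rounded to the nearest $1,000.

$651,000

σ_p² = 0.45²·0.58² + 0.55²·2.075² + 2·0.38·0.45·0.55·0.58·2.075 = 1.5970 (%²).
σ_p = √1.5970 = 1.264%.
VaR = 2.576 × 1.264% = 3.256%; on $20,000,000 that is $651,200.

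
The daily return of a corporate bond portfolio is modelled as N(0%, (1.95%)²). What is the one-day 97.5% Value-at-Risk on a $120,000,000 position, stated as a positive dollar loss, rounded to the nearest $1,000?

At 97.5% one-sided, z = 1.960.
VaR = z·σ = 1.960 × 1.95% = 3.822%.
On $120,000,000: 0.03822 × $120,000,000 = $4,586,400.

$4,586,000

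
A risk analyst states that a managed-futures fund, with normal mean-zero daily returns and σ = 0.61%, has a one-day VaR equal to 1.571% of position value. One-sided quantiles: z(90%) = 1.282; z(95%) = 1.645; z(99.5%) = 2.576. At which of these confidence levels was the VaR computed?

99.5%

Implied z = VaR/σ = 1.571 / 0.61 = 2.575.
This matches z(99.5%) = 2.576.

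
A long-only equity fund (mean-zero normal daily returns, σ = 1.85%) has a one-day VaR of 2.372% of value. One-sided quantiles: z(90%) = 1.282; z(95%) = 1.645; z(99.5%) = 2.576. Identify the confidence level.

90%

Implied z = VaR/σ = 2.372 / 1.85 = 1.282.
This matches z(90%) = 1.282.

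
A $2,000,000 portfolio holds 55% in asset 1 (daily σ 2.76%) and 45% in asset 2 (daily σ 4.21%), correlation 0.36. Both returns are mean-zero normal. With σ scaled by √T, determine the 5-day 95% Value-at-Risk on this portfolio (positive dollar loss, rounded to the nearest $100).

$207,600

σ_p = √(0.55²·2.76² + 0.45²·4.21² + 2·0.36·0.55·0.45·2.76·4.21) = 2.822%.
σ_{5d} = 2.822% × √5 = 6.310%.
z(95%) = 1.645.
VaR = 1.645 × 6.310% = 10.380%; on $2,000,000 that is $207,600.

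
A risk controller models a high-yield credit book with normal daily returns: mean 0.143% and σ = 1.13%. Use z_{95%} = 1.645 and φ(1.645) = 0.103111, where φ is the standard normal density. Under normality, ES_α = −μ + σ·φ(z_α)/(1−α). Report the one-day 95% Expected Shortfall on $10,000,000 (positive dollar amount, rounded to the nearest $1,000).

Tail multiplier: φ(z)/(1−α) = 0.103111 / 0.05 = 2.062.
ES = −(0.143%) + 1.13% × 2.062 = 2.187%.
On $10,000,000: 0.02187 × $10,000,000 = $218,700.

$219,000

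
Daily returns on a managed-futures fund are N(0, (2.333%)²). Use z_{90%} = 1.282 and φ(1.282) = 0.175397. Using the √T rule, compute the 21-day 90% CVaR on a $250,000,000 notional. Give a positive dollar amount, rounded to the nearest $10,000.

$46,880,000

σ_{21d} = 2.333% × √21 = 10.691%.
ES multiplier = φ(z)/(1−α) = 0.175397/0.1 = 1.754.
ES = 10.691% × 1.754 = 18.752%; on $250,000,000: $46,880,000.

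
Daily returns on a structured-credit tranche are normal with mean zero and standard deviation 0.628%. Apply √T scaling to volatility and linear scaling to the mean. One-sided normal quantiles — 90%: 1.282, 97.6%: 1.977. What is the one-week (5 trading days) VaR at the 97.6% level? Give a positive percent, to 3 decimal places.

2.776%

σ_{5d} = 0.628% × √5 = 1.404%.
VaR = 1.977 × 1.404% = 2.776%.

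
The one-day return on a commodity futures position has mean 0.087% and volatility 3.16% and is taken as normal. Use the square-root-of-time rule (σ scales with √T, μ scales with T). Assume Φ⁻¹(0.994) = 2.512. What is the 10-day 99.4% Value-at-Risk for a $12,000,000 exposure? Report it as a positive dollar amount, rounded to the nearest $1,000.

$2,908,000

σ_{10d} = 3.16% × √10 = 9.993%; μ_{10d} = 10 × 0.087% = 0.870%.
VaR = −(0.870%) + 2.512 × 9.993% = 24.232%.
On $12,000,000: 0.24232 × $12,000,000 = $2,907,840.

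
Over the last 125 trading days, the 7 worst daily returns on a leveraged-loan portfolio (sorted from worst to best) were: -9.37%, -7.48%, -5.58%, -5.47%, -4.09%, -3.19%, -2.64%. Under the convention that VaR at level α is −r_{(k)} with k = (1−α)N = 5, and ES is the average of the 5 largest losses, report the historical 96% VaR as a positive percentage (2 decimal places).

4.09%

k = 5; the 5th lowest return is -4.09%, so VaR = 4.09%.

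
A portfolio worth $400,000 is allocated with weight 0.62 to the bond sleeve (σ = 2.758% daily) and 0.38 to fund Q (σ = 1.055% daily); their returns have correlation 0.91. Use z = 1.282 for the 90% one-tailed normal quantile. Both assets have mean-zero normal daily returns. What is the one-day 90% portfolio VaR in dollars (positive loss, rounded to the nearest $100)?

$10,700

σ_p² = 0.62²·2.758² + 0.38²·1.055² + 2·0.91·0.62·0.38·2.758·1.055 = 4.3323 (%²).
σ_p = √4.3323 = 2.081%.
VaR = 1.282 × 2.081% = 2.668%; on $400,000 that is $10,672.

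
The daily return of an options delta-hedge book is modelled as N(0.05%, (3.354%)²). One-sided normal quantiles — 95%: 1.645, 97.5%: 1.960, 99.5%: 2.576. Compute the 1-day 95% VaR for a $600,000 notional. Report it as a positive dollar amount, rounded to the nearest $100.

VaR = −μ + z·σ = −(0.05%) + 1.645 × 3.354% = 5.467%.
On $600,000: 0.05467 × $600,000 = $32,802.

$32,800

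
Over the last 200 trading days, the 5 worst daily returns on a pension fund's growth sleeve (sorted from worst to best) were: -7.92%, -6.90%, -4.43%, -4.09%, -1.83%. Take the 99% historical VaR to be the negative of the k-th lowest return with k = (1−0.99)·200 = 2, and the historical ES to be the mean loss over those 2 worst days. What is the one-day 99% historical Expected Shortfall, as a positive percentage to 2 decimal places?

7.41%

The 2 worst returns sum to -14.82%.
ES = −(-14.82%) / 2 = 7.41%.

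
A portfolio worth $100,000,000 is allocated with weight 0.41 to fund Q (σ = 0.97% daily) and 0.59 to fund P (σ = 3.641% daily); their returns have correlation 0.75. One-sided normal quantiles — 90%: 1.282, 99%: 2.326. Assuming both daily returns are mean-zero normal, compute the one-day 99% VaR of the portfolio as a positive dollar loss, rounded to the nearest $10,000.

σ_p² = 0.41²·0.97² + 0.59²·3.641² + 2·0.75·0.41·0.59·0.97·3.641 = 6.0544 (%²).
σ_p = √6.0544 = 2.461%.
VaR = 2.326 × 2.461% = 5.724%; on $100,000,000 that is $5,724,000.

$5,720,000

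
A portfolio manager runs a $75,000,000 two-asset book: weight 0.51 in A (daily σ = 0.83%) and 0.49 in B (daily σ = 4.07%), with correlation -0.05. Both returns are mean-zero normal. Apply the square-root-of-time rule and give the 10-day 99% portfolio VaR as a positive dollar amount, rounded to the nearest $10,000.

$11,130,000

σ_p = √(0.51²·0.83² + 0.49²·4.07² + 2·-0.05·0.51·0.49·0.83·4.07) = 2.018%.
σ_{10d} = 2.018% × √10 = 6.381%.
z(99%) = 2.326.
VaR = 2.326 × 6.381% = 14.842%; on $75,000,000 that is $11,131,500.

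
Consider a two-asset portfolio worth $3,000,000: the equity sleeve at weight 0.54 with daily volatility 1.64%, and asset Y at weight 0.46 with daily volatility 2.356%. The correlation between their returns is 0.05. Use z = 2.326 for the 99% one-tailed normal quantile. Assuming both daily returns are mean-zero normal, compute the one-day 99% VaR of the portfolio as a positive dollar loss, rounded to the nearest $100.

$100,000

σ_p² = 0.54²·1.64² + 0.46²·2.356² + 2·0.05·0.54·0.46·1.64·2.356 = 2.0548 (%²).
σ_p = √2.0548 = 1.433%.
VaR = 2.326 × 1.433% = 3.333%; on $3,000,000 that is $99,990.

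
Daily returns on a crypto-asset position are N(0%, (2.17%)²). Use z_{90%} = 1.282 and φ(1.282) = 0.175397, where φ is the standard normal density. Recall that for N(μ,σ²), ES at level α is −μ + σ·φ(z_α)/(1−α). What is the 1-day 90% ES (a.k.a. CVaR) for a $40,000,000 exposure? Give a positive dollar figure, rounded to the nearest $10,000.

$1,520,000

Tail multiplier: φ(z)/(1−α) = 0.175397 / 0.1 = 1.754.
ES = 2.17% × 1.754 = 3.806%.
On $40,000,000: 0.03806 × $40,000,000 = $1,522,400.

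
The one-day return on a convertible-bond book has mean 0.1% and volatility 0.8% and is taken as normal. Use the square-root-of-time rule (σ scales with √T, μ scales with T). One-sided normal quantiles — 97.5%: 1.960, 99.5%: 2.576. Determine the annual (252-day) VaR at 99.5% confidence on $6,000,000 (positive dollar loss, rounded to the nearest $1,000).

σ_{252d} = 0.8% × √252 = 12.700%; μ_{252d} = 252 × 0.1% = 25.200%.
VaR = −(25.200%) + 2.576 × 12.700% = 7.515%.
On $6,000,000: 0.07515 × $6,000,000 = $450,900.

$451,000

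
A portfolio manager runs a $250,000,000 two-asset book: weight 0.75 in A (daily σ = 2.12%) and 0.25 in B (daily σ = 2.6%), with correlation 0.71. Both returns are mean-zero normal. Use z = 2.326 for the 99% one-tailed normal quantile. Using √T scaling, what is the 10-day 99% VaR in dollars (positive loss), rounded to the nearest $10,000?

σ_p = √(0.75²·2.12² + 0.25²·2.6² + 2·0.71·0.75·0.25·2.12·2.6) = 2.102%.
σ_{10d} = 2.102% × √10 = 6.647%.
VaR = 2.326 × 6.647% = 15.461%; on $250,000,000 that is $38,652,500.

$38,650,000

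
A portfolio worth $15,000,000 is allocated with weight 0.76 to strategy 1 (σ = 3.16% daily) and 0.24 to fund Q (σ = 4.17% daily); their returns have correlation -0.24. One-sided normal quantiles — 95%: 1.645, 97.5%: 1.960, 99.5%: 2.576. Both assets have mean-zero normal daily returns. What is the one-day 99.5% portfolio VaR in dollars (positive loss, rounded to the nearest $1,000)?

$916,000

σ_p² = 0.76²·3.16² + 0.24²·4.17² + 2·-0.24·0.76·0.24·3.16·4.17 = 5.6156 (%²).
σ_p = √5.6156 = 2.370%.
VaR = 2.576 × 2.370% = 6.105%; on $15,000,000 that is $915,750.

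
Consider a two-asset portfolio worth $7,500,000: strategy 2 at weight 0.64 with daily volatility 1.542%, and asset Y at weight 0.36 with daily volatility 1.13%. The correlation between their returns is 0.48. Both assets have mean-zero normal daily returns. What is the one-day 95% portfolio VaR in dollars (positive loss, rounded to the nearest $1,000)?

$152,000

σ_p² = 0.64²·1.542² + 0.36²·1.13² + 2·0.48·0.64·0.36·1.542·1.13 = 1.5248 (%²).
σ_p = √1.5248 = 1.235%.
At 95%, z = 1.645.
VaR = 1.645 × 1.235% = 2.032%; on $7,500,000 that is $152,400.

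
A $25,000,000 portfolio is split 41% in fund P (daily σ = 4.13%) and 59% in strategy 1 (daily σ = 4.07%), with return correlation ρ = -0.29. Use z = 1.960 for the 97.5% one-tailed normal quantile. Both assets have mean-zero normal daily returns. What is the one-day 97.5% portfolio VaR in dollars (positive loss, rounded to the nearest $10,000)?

$1,230,000

σ_p² = 0.41²·4.13² + 0.59²·4.07² + 2·-0.29·0.41·0.59·4.13·4.07 = 6.2752 (%²).
σ_p = √6.2752 = 2.505%.
VaR = 1.960 × 2.505% = 4.910%; on $25,000,000 that is $1,227,500.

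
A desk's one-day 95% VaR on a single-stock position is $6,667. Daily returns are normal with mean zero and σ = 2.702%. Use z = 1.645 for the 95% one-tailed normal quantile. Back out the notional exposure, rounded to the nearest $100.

$150,000

VaR as a fraction of value: z·σ = 1.645 × 2.702% = 4.44479%.
Position = $6,667 / 0.0444479 = $149,996.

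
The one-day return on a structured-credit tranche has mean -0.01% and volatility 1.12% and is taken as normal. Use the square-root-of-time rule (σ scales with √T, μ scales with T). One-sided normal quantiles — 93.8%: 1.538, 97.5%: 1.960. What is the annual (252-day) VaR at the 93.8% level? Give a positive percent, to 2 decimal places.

29.86%

σ_{252d} = 1.12% × √252 = 17.779%; μ_{252d} = 252 × -0.01% = -2.520%.
VaR = −(-2.520%) + 1.538 × 17.779% = 29.864%.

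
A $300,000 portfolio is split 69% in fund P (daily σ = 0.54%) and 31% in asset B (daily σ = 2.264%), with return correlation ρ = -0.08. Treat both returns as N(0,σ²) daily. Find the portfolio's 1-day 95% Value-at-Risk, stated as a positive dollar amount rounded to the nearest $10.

σ_p² = 0.69²·0.54² + 0.31²·2.264² + 2·-0.08·0.69·0.31·0.54·2.264 = 0.5896 (%²).
σ_p = √0.5896 = 0.768%.
At 95%, z = 1.645.
VaR = 1.645 × 0.768% = 1.263%; on $300,000 that is $3,789.

$3,790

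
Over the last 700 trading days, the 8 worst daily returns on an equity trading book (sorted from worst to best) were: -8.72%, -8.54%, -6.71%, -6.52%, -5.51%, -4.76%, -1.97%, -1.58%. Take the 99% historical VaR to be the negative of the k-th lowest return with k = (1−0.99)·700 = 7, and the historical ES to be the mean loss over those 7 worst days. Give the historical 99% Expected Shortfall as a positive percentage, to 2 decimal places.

6.10%

The 7 worst returns sum to -42.73%.
ES = −(-42.73%) / 7 = 6.1042…% ≈ 6.10%.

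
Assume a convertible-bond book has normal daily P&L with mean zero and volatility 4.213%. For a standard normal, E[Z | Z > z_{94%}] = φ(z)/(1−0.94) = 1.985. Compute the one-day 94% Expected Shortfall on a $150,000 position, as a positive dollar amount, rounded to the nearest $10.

ES = 4.213% × 1.985 = 8.363%.
On $150,000: 0.08363 × $150,000 = $12,544.

$12,540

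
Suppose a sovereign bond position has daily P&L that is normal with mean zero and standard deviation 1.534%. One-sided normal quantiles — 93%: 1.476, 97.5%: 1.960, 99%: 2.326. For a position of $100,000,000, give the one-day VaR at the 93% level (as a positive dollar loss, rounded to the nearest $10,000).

$2,260,000

VaR = z·σ = 1.476 × 1.534% = 2.264%.
On $100,000,000: 0.02264 × $100,000,000 = $2,264,000.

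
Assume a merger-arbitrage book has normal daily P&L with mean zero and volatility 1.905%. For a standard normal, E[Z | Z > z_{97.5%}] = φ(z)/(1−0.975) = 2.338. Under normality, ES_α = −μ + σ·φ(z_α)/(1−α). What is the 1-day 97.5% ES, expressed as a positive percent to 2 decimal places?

4.45%

ES = 1.905% × 2.338 = 4.454%.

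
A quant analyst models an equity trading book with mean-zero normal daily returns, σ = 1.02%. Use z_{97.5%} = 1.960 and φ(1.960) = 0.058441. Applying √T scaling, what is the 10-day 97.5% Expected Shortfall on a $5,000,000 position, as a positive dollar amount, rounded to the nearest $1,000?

σ_{10d} = 1.02% × √10 = 3.226%.
ES multiplier = φ(z)/(1−α) = 0.058441/0.025 = 2.338.
ES = 3.226% × 2.338 = 7.542%; on $5,000,000: $377,100.

$377,000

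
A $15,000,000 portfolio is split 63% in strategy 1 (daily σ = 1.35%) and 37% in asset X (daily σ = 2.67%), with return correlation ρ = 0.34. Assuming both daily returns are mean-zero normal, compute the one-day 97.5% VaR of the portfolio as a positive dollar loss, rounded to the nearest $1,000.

σ_p² = 0.63²·1.35² + 0.37²·2.67² + 2·0.34·0.63·0.37·1.35·2.67 = 2.2706 (%²).
σ_p = √2.2706 = 1.507%.
At 97.5%, z = 1.960.
VaR = 1.960 × 1.507% = 2.954%; on $15,000,000 that is $443,100.

$443,000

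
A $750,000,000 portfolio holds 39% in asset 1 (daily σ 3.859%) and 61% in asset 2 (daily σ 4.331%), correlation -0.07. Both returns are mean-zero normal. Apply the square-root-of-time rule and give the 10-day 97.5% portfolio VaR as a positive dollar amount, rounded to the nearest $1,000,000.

$137,000,000

σ_p = √(0.39²·3.859² + 0.61²·4.331² + 2·-0.07·0.39·0.61·3.859·4.331) = 2.948%.
σ_{10d} = 2.948% × √10 = 9.322%.
z(97.5%) = 1.960.
VaR = 1.960 × 9.322% = 18.271%; on $750,000,000 that is $137,032,500.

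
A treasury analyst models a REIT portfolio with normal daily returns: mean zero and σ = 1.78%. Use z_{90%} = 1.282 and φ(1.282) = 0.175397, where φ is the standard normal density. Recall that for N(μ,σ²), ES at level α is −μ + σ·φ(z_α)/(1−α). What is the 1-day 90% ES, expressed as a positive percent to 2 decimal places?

3.12%

Tail multiplier: φ(z)/(1−α) = 0.175397 / 0.1 = 1.754.
ES = 1.78% × 1.754 = 3.122%.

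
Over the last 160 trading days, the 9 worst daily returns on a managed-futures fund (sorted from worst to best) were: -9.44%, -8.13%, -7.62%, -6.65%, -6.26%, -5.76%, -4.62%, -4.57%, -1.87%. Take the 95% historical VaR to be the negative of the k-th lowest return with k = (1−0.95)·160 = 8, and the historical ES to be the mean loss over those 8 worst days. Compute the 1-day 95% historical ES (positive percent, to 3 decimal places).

The 8 worst returns sum to -53.05%.
ES = −(-53.05%) / 8 = 6.63125% ≈ 6.631%.

6.631%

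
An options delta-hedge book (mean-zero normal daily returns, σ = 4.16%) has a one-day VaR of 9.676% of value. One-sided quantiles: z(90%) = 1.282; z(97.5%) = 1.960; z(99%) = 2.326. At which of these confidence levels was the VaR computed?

99%

Implied z = VaR/σ = 9.676 / 4.16 = 2.326.
This matches z(99%) = 2.326.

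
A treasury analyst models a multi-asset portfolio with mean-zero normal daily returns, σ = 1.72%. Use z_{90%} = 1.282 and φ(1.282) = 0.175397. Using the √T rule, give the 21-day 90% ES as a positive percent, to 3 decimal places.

13.825%

σ_{21d} = 1.72% × √21 = 7.882%.
ES multiplier = φ(z)/(1−α) = 0.175397/0.1 = 1.754.
ES = 7.882% × 1.754 = 13.825%.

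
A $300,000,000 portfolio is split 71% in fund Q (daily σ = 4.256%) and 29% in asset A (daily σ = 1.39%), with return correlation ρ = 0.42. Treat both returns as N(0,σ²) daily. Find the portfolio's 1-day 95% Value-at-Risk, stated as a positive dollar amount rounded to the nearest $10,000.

σ_p² = 0.71²·4.256² + 0.29²·1.39² + 2·0.42·0.71·0.29·4.256·1.39 = 10.3167 (%²).
σ_p = √10.3167 = 3.212%.
At 95%, z = 1.645.
VaR = 1.645 × 3.212% = 5.284%; on $300,000,000 that is $15,852,000.

$15,850,000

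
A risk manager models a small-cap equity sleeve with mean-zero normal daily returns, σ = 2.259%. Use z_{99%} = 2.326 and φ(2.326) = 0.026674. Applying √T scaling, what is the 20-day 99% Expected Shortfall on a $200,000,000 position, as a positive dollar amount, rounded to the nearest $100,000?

$53,900,000

σ_{20d} = 2.259% × √20 = 10.103%.
ES multiplier = φ(z)/(1−α) = 0.026674/0.01 = 2.667.
ES = 10.103% × 2.667 = 26.945%; on $200,000,000: $53,890,000.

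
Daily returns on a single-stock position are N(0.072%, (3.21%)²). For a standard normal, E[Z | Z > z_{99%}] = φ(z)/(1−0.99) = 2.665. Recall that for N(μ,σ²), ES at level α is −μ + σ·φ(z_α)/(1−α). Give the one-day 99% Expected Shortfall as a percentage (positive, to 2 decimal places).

8.48%

ES = −(0.072%) + 3.21% × 2.665 = 8.483%.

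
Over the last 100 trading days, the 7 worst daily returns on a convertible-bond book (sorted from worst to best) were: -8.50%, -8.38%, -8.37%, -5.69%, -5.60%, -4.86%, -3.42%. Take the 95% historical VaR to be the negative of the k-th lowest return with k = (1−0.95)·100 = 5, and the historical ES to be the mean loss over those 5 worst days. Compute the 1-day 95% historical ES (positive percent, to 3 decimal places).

The 5 worst returns sum to -36.54%.
ES = −(-36.54%) / 5 = 7.308%.

7.308%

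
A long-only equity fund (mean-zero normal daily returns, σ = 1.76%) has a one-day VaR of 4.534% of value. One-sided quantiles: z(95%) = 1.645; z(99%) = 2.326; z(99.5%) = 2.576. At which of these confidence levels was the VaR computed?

99.5%

Implied z = VaR/σ = 4.534 / 1.76 = 2.576.
This matches z(99.5%) = 2.576.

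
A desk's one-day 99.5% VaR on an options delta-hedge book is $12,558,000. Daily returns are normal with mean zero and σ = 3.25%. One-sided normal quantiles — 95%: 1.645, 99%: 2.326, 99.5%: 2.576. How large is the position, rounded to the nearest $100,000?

VaR as a fraction of value: z·σ = 2.576 × 3.25% = 8.372%.
Position = $12,558,000 / 0.08372 = $150,000,000.

$150,000,000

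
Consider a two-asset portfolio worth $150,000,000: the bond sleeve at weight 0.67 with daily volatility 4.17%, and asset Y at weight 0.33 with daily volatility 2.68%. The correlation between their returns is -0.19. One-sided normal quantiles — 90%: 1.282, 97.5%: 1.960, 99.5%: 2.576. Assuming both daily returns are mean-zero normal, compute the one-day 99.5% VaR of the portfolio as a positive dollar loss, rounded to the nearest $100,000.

σ_p² = 0.67²·4.17² + 0.33²·2.68² + 2·-0.19·0.67·0.33·4.17·2.68 = 7.6491 (%²).
σ_p = √7.6491 = 2.766%.
VaR = 2.576 × 2.766% = 7.125%; on $150,000,000 that is $10,687,500.

$10,700,000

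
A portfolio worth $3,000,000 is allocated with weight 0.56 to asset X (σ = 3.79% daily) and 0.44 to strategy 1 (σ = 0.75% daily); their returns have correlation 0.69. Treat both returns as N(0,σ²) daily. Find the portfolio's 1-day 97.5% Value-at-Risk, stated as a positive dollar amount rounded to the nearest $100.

$138,900

σ_p² = 0.56²·3.79² + 0.44²·0.75² + 2·0.69·0.56·0.44·3.79·0.75 = 5.5800 (%²).
σ_p = √5.5800 = 2.362%.
At 97.5%, z = 1.960.
VaR = 1.960 × 2.362% = 4.630%; on $3,000,000 that is $138,900.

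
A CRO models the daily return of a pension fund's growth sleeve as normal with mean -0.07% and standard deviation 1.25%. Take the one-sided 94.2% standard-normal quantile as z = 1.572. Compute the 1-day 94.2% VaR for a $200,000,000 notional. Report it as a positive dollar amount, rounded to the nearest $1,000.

VaR = −μ + z·σ = −(-0.07%) + 1.572 × 1.25% = 2.035%.
On $200,000,000: 0.02035 × $200,000,000 = $4,070,000.

$4,070,000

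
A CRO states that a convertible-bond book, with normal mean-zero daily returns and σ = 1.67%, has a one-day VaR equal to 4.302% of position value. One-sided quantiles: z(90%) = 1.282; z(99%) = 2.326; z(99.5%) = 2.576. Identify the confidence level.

99.5%

Implied z = VaR/σ = 4.302 / 1.67 = 2.576.
This matches z(99.5%) = 2.576.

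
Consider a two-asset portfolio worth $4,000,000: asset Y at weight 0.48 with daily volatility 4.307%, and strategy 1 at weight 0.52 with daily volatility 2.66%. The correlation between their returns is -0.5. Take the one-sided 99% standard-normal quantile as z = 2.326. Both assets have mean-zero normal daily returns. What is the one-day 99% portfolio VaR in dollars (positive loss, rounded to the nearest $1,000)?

$170,000

σ_p² = 0.48²·4.307² + 0.52²·2.66² + 2·-0.5·0.48·0.52·4.307·2.66 = 3.3276 (%²).
σ_p = √3.3276 = 1.824%.
VaR = 2.326 × 1.824% = 4.243%; on $4,000,000 that is $169,720.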